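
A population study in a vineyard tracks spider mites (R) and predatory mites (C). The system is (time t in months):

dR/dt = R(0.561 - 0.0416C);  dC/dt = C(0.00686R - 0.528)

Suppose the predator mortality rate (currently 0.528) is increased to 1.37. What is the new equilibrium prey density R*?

R* ≈ 200

At the interior fixed point, setting dC/dt = 0 with C > 0 fixes R* = (predator death rate)/(RC coefficient) — independent of the other coefficients.
With the change, R* = 1.37/0.00686 = 200; it rises from 77.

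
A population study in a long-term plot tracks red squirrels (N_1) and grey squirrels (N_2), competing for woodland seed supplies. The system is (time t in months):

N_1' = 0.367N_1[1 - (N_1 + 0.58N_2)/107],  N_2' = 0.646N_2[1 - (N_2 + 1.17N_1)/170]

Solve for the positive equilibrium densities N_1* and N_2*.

Setting both brackets to zero gives the nullclines N_1 + 0.58N_2 = 107 and 1.17N_1 + N_2 = 170.
Substituting N_2 = 170 - 1.17N_1 into the first: N_1(1 - 0.58·1.17) = 107 - 0.58·170.
So N_1* = 8.4/0.321 = 26.1, and then N_2* = 170 - 1.17·26.1 = 139.

N_1* ≈ 26.1, N_2* ≈ 139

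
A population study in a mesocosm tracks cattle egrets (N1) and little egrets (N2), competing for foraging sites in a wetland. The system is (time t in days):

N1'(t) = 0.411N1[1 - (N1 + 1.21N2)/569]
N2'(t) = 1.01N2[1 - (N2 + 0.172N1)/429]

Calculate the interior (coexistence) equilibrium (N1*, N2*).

N1* ≈ 63, N2* ≈ 418

Setting both brackets to zero gives the nullclines N1 + 1.21N2 = 569 and 0.172N1 + N2 = 429.
Substituting N2 = 429 - 0.172N1 into the first: N1(1 - 1.21·0.172) = 569 - 1.21·429.
So N1* = 49.9/0.792 = 63, and then N2* = 429 - 0.172·63 = 418.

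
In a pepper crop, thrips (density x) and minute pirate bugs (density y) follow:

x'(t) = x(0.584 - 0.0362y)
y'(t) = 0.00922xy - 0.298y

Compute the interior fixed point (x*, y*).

x* ≈ 32.3, y* ≈ 16.1

Set dy/dt = 0 with y > 0: 0.00922x - 0.298 = 0, so x* = 0.298/0.00922 = 32.3.
Set dx/dt = 0 with x > 0: 0.584 - 0.0362y = 0, so y* = 0.584/0.0362 = 16.1.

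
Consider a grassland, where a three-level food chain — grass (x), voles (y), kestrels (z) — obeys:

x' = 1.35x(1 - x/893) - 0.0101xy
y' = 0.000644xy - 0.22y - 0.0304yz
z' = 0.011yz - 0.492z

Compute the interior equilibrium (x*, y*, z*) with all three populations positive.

From dz/dt = 0: 0.011y* = 0.492, so y* = 44.7.
From dx/dt = 0: 1.35(1 - x*/893) = 0.0101·44.7, giving x* = 893·(1 - 0.335) = 594.
From dy/dt = 0: 0.000644·594 - 0.22 = 0.0304z*, so z* = 0.163/0.0304 = 5.35.

x* ≈ 594, y* ≈ 44.7, z* ≈ 5.35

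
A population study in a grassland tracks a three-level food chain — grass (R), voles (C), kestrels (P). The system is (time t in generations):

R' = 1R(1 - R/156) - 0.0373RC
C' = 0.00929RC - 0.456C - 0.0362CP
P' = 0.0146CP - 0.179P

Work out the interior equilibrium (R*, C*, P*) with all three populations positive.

From dP/dt = 0: 0.0146C* = 0.179, so C* = 12.3.
From dR/dt = 0: 1(1 - R*/156) = 0.0373·12.3, giving R* = 156·(1 - 0.457) = 84.7.
From dC/dt = 0: 0.00929·84.7 - 0.456 = 0.0362P*, so P* = 0.33/0.0362 = 9.13.

R* ≈ 84.7, C* ≈ 12.3, P* ≈ 9.13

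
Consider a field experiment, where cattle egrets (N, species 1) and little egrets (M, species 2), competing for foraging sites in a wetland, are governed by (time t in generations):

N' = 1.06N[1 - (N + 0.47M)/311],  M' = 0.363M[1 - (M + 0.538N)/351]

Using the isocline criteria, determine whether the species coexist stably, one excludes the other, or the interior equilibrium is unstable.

Compare the nullcline intercepts: K1/α12 = 311/0.47 = 662 > K2 = 351; K2/α21 = 351/0.538 = 652 > K1 = 311.
Since both inequalities hold, each species can invade when rare, so the interior equilibrium is stable.

stable coexistence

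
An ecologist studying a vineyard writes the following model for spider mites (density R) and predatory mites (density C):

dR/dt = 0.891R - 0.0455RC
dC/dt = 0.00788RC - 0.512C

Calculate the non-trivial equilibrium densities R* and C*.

Set dC/dt = 0 with C > 0: 0.00788R - 0.512 = 0, so R* = 0.512/0.00788 = 65.
Set dR/dt = 0 with R > 0: 0.891 - 0.0455C = 0, so C* = 0.891/0.0455 = 19.6.

R* ≈ 65, C* ≈ 19.6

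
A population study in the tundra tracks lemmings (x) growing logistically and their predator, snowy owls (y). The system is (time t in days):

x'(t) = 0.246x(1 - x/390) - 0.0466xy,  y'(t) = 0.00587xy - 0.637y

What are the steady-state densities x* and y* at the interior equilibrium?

x* ≈ 109, y* ≈ 3.81

From dy/dt = 0 with y > 0: 0.00587x* = 0.637, so x* = 109.
Substitute into dx/dt = 0: 0.246(1 - 109/390) = 0.0466y*.
The bracket is 0.722, giving y* = 0.178/0.0466 = 3.81.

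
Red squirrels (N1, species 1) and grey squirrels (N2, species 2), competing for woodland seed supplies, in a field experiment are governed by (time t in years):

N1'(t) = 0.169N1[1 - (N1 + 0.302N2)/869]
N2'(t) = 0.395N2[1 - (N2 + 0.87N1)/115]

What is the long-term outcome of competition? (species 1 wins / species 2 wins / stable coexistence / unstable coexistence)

species 1 excludes species 2

Compare the nullcline intercepts: K1/α12 = 869/0.302 = 2880 > K2 = 115; K2/α21 = 115/0.87 = 132 < K1 = 869.
Since the inequalities point opposite ways, species 1 can invade but species 2 cannot.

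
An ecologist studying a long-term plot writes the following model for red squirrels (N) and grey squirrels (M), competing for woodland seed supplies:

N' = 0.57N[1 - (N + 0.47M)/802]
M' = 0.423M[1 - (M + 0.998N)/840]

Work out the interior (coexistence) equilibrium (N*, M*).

N* ≈ 767, M* ≈ 74.6

Setting both brackets to zero gives the nullclines N + 0.47M = 802 and 0.998N + M = 840.
Substituting M = 840 - 0.998N into the first: N(1 - 0.47·0.998) = 802 - 0.47·840.
So N* = 407/0.531 = 767, and then M* = 840 - 0.998·767 = 74.6.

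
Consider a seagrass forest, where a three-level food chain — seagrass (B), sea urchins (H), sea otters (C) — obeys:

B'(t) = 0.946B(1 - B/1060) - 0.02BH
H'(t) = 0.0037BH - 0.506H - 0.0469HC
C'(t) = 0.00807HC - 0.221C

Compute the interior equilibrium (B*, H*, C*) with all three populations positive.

B* ≈ 446, H* ≈ 27.4, C* ≈ 24.4

From dC/dt = 0: 0.00807H* = 0.221, so H* = 27.4.
From dB/dt = 0: 0.946(1 - B*/1060) = 0.02·27.4, giving B* = 1060·(1 - 0.579) = 446.
From dH/dt = 0: 0.0037·446 - 0.506 = 0.0469C*, so C* = 1.15/0.0469 = 24.4.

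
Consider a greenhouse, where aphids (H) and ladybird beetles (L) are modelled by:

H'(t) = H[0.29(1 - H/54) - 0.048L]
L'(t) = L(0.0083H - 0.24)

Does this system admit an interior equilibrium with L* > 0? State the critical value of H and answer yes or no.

The predator equation gives dL/dt > 0 only when H > 0.24/0.0083 = 28.9.
Without the predator, H → K = 54. Since 54 > 28.9, the predator can invade and persist.

Threshold H = 28.9; K > 28.9, so yes, the predator persists.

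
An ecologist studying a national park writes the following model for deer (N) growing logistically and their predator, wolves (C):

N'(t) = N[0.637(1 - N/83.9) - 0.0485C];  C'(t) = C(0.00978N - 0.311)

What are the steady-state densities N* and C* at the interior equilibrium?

From dC/dt = 0 with C > 0: 0.00978N* = 0.311, so N* = 31.8.
Substitute into dN/dt = 0: 0.637(1 - 31.8/83.9) = 0.0485C*.
The bracket is 0.621, giving C* = 0.396/0.0485 = 8.16.

N* ≈ 31.8, C* ≈ 8.16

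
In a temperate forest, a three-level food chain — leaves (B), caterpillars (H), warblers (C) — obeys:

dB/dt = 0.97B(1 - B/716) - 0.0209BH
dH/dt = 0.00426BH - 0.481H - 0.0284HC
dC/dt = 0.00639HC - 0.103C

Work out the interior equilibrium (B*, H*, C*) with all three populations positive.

B* ≈ 467, H* ≈ 16.1, C* ≈ 53.2

From dC/dt = 0: 0.00639H* = 0.103, so H* = 16.1.
From dB/dt = 0: 0.97(1 - B*/716) = 0.0209·16.1, giving B* = 716·(1 - 0.347) = 467.
From dH/dt = 0: 0.00426·467 - 0.481 = 0.0284C*, so C* = 1.51/0.0284 = 53.2.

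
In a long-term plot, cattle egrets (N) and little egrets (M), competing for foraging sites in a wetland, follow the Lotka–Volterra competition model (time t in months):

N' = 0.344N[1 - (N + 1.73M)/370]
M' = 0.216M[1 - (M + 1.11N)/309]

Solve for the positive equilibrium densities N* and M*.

N* ≈ 179, M* ≈ 111

Setting both brackets to zero gives the nullclines N + 1.73M = 370 and 1.11N + M = 309.
Substituting M = 309 - 1.11N into the first: N(1 - 1.73·1.11) = 370 - 1.73·309.
So N* = -165/-0.92 = 179, and then M* = 309 - 1.11·179 = 111.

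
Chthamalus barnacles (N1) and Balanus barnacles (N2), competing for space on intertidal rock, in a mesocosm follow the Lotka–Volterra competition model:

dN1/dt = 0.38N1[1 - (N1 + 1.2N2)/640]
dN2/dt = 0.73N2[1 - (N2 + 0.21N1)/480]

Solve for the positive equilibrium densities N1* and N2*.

N1* ≈ 85.6, N2* ≈ 462

Setting both brackets to zero gives the nullclines N1 + 1.2N2 = 640 and 0.21N1 + N2 = 480.
Substituting N2 = 480 - 0.21N1 into the first: N1(1 - 1.2·0.21) = 640 - 1.2·480.
So N1* = 64/0.748 = 85.6, and then N2* = 480 - 0.21·85.6 = 462.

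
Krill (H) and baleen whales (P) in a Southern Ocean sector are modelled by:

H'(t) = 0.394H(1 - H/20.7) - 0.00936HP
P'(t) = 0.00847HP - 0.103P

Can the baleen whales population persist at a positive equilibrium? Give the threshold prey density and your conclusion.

Threshold H = 12.2; K > 12.2, so yes, the predator persists.

The predator equation gives dP/dt > 0 only when H > 0.103/0.00847 = 12.2.
Without the predator, H → K = 20.7. Since 20.7 > 12.2, the predator can invade and persist.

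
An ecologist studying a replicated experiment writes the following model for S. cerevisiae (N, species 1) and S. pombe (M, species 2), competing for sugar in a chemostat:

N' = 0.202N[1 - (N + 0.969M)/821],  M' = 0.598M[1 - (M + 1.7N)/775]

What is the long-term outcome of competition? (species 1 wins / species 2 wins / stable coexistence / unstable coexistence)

Compare the nullcline intercepts: K1/α12 = 821/0.969 = 847 > K2 = 775; K2/α21 = 775/1.7 = 456 < K1 = 821.
Since the inequalities point opposite ways, species 1 can invade but species 2 cannot.

species 1 excludes species 2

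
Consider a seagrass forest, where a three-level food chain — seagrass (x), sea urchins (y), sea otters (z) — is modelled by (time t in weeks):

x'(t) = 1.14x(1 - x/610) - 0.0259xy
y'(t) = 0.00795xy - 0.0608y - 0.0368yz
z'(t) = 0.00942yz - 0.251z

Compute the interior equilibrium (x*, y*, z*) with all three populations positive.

x* ≈ 241, y* ≈ 26.6, z* ≈ 50.4

From dz/dt = 0: 0.00942y* = 0.251, so y* = 26.6.
From dx/dt = 0: 1.14(1 - x*/610) = 0.0259·26.6, giving x* = 610·(1 - 0.605) = 241.
From dy/dt = 0: 0.00795·241 - 0.0608 = 0.0368z*, so z* = 1.85/0.0368 = 50.4.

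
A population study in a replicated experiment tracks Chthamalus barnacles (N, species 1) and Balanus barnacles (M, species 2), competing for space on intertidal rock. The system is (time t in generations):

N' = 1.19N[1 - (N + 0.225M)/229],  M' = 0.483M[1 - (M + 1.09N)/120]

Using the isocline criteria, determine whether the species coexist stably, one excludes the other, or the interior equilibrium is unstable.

species 1 excludes species 2

Compare the nullcline intercepts: K1/α12 = 229/0.225 = 1020 > K2 = 120; K2/α21 = 120/1.09 = 110 < K1 = 229.
Since the inequalities point opposite ways, species 1 can invade but species 2 cannot.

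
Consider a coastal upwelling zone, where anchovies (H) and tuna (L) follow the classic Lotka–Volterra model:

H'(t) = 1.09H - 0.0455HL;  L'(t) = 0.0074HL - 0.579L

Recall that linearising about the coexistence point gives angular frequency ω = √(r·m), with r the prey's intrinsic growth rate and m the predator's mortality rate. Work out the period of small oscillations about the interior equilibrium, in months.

Here r = 1.09 and m = 0.579, so r·m = 0.631.
ω = √0.631 = 0.794 per month, hence T = 2π/ω ≈ 7.91 months.

T ≈ 7.91 months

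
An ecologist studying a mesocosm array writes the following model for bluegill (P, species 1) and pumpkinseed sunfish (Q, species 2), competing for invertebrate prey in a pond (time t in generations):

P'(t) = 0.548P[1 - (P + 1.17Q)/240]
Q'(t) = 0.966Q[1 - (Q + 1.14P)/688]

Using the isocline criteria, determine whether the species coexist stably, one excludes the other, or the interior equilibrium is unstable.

Compare the nullcline intercepts: K1/α12 = 240/1.17 = 205 < K2 = 688; K2/α21 = 688/1.14 = 604 > K1 = 240.
Since the inequalities point opposite ways, species 2 can invade but species 1 cannot.

species 2 excludes species 1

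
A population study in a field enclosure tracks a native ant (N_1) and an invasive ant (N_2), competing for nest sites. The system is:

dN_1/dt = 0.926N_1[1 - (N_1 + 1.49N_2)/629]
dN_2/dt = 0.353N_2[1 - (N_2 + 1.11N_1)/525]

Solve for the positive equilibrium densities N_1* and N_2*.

Setting both brackets to zero gives the nullclines N_1 + 1.49N_2 = 629 and 1.11N_1 + N_2 = 525.
Substituting N_2 = 525 - 1.11N_1 into the first: N_1(1 - 1.49·1.11) = 629 - 1.49·525.
So N_1* = -153/-0.654 = 234, and then N_2* = 525 - 1.11·234 = 265.

N_1* ≈ 234, N_2* ≈ 265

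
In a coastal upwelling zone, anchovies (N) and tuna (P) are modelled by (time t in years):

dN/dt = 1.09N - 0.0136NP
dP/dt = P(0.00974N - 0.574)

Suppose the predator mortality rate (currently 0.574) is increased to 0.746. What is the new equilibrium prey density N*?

At the interior fixed point, setting dP/dt = 0 with P > 0 fixes N* = (predator death rate)/(NP coefficient) — independent of the other coefficients.
With the change, N* = 0.746/0.00974 = 76.6; it rises from 58.9.

N* ≈ 76.6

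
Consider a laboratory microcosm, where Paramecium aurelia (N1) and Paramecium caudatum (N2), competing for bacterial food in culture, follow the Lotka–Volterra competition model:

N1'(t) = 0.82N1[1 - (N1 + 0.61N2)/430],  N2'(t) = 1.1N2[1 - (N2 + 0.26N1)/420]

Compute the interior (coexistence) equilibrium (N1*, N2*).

Setting both brackets to zero gives the nullclines N1 + 0.61N2 = 430 and 0.26N1 + N2 = 420.
Substituting N2 = 420 - 0.26N1 into the first: N1(1 - 0.61·0.26) = 430 - 0.61·420.
So N1* = 174/0.841 = 207, and then N2* = 420 - 0.26·207 = 366.

N1* ≈ 207, N2* ≈ 366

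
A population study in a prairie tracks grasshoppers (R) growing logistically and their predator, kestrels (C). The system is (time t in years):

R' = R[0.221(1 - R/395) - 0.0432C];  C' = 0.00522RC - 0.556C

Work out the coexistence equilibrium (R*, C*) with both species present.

From dC/dt = 0 with C > 0: 0.00522R* = 0.556, so R* = 107.
Substitute into dR/dt = 0: 0.221(1 - 107/395) = 0.0432C*.
The bracket is 0.73, giving C* = 0.161/0.0432 = 3.74.

R* ≈ 107, C* ≈ 3.74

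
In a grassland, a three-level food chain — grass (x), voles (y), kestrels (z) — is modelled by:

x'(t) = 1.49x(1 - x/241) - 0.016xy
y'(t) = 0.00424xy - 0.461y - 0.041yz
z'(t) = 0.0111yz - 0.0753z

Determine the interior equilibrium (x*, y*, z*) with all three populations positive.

From dz/dt = 0: 0.0111y* = 0.0753, so y* = 6.78.
From dx/dt = 0: 1.49(1 - x*/241) = 0.016·6.78, giving x* = 241·(1 - 0.0728) = 223.
From dy/dt = 0: 0.00424·223 - 0.461 = 0.041z*, so z* = 0.486/0.041 = 11.9.

x* ≈ 223, y* ≈ 6.78, z* ≈ 11.9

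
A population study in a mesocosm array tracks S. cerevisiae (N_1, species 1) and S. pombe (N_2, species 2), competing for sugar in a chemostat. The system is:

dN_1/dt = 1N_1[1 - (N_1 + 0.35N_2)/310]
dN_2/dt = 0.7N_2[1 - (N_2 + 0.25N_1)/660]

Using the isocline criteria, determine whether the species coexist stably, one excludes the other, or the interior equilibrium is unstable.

Compare the nullcline intercepts: K1/α12 = 310/0.35 = 886 > K2 = 660; K2/α21 = 660/0.25 = 2640 > K1 = 310.
Since both inequalities hold, each species can invade when rare, so the interior equilibrium is stable.

stable coexistence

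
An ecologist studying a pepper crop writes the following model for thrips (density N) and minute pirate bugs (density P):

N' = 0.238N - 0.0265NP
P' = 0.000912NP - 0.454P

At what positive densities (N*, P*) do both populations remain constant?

N* ≈ 498, P* ≈ 8.98

Set dP/dt = 0 with P > 0: 0.000912N - 0.454 = 0, so N* = 0.454/0.000912 = 498.
Set dN/dt = 0 with N > 0: 0.238 - 0.0265P = 0, so P* = 0.238/0.0265 = 8.98.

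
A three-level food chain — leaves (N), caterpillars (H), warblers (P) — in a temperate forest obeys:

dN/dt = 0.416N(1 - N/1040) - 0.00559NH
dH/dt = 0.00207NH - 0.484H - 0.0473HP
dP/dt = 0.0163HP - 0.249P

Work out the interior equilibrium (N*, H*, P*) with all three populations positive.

From dP/dt = 0: 0.0163H* = 0.249, so H* = 15.3.
From dN/dt = 0: 0.416(1 - N*/1040) = 0.00559·15.3, giving N* = 1040·(1 - 0.205) = 827.
From dH/dt = 0: 0.00207·827 - 0.484 = 0.0473P*, so P* = 1.23/0.0473 = 25.9.

N* ≈ 827, H* ≈ 15.3, P* ≈ 25.9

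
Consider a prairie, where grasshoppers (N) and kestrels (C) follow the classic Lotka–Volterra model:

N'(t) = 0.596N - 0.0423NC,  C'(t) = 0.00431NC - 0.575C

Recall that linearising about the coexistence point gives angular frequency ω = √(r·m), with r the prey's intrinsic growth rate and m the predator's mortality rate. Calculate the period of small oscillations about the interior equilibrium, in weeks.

Here r = 0.596 and m = 0.575, so r·m = 0.343.
ω = √0.343 = 0.585 per week, hence T = 2π/ω ≈ 10.7 weeks.

T ≈ 10.7 weeks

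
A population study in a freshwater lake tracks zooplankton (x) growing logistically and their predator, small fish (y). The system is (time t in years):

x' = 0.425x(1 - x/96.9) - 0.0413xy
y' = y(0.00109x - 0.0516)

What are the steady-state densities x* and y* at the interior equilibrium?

From dy/dt = 0 with y > 0: 0.00109x* = 0.0516, so x* = 47.3.
Substitute into dx/dt = 0: 0.425(1 - 47.3/96.9) = 0.0413y*.
The bracket is 0.511, giving y* = 0.217/0.0413 = 5.26.

x* ≈ 47.3, y* ≈ 5.26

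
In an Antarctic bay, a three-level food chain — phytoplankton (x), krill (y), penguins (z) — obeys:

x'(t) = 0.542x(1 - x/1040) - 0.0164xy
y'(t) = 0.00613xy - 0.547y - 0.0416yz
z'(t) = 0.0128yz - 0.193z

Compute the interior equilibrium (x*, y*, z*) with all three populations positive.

x* ≈ 566, y* ≈ 15.1, z* ≈ 70.2

From dz/dt = 0: 0.0128y* = 0.193, so y* = 15.1.
From dx/dt = 0: 0.542(1 - x*/1040) = 0.0164·15.1, giving x* = 1040·(1 - 0.456) = 566.
From dy/dt = 0: 0.00613·566 - 0.547 = 0.0416z*, so z* = 2.92/0.0416 = 70.2.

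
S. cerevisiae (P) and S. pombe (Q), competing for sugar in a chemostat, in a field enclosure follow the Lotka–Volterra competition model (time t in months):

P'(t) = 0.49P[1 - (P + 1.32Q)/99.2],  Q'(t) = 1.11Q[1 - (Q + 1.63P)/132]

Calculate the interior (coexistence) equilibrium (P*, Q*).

P* ≈ 65.2, Q* ≈ 25.8

Setting both brackets to zero gives the nullclines P + 1.32Q = 99.2 and 1.63P + Q = 132.
Substituting Q = 132 - 1.63P into the first: P(1 - 1.32·1.63) = 99.2 - 1.32·132.
So P* = -75/-1.15 = 65.2, and then Q* = 132 - 1.63·65.2 = 25.8.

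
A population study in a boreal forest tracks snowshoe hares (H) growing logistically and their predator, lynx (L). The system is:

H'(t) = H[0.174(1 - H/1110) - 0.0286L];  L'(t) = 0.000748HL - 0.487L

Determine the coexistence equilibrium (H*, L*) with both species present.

H* ≈ 651, L* ≈ 2.52

From dL/dt = 0 with L > 0: 0.000748H* = 0.487, so H* = 651.
Substitute into dH/dt = 0: 0.174(1 - 651/1110) = 0.0286L*.
The bracket is 0.413, giving L* = 0.0719/0.0286 = 2.52.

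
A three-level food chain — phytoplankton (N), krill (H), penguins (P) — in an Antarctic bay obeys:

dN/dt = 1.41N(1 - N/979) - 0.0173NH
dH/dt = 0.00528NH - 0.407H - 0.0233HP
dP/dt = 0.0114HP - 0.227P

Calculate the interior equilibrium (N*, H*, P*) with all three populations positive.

From dP/dt = 0: 0.0114H* = 0.227, so H* = 19.9.
From dN/dt = 0: 1.41(1 - N*/979) = 0.0173·19.9, giving N* = 979·(1 - 0.244) = 740.
From dH/dt = 0: 0.00528·740 - 0.407 = 0.0233P*, so P* = 3.5/0.0233 = 150.

N* ≈ 740, H* ≈ 19.9, P* ≈ 150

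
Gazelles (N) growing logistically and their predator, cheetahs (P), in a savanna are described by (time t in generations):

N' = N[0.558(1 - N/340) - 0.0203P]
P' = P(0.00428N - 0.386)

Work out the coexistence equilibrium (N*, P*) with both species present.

N* ≈ 90.2, P* ≈ 20.2

From dP/dt = 0 with P > 0: 0.00428N* = 0.386, so N* = 90.2.
Substitute into dN/dt = 0: 0.558(1 - 90.2/340) = 0.0203P*.
The bracket is 0.735, giving P* = 0.41/0.0203 = 20.2.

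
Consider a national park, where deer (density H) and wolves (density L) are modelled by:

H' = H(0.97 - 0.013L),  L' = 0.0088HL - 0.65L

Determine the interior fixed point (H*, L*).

Set dL/dt = 0 with L > 0: 0.0088H - 0.65 = 0, so H* = 0.65/0.0088 = 73.9.
Set dH/dt = 0 with H > 0: 0.97 - 0.013L = 0, so L* = 0.97/0.013 = 74.6.

H* ≈ 73.9, L* ≈ 74.6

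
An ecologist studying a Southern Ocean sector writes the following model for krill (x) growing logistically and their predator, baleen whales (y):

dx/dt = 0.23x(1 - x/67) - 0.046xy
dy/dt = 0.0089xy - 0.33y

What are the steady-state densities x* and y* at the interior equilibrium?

From dy/dt = 0 with y > 0: 0.0089x* = 0.33, so x* = 37.1.
Substitute into dx/dt = 0: 0.23(1 - 37.1/67) = 0.046y*.
The bracket is 0.447, giving y* = 0.103/0.046 = 2.23.

x* ≈ 37.1, y* ≈ 2.23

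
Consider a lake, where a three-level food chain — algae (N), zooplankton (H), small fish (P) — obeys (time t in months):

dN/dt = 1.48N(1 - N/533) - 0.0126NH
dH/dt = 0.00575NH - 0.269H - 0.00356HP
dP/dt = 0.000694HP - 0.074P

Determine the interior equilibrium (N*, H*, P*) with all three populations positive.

From dP/dt = 0: 0.000694H* = 0.074, so H* = 107.
From dN/dt = 0: 1.48(1 - N*/533) = 0.0126·107, giving N* = 533·(1 - 0.908) = 49.2.
From dH/dt = 0: 0.00575·49.2 - 0.269 = 0.00356P*, so P* = 0.0136/0.00356 = 3.83.

N* ≈ 49.2, H* ≈ 107, P* ≈ 3.83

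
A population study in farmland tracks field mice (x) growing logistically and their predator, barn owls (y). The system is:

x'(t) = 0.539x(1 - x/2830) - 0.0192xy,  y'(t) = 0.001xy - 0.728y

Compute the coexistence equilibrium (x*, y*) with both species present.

From dy/dt = 0 with y > 0: 0.001x* = 0.728, so x* = 728.
Substitute into dx/dt = 0: 0.539(1 - 728/2830) = 0.0192y*.
The bracket is 0.743, giving y* = 0.4/0.0192 = 20.9.

x* ≈ 728, y* ≈ 20.9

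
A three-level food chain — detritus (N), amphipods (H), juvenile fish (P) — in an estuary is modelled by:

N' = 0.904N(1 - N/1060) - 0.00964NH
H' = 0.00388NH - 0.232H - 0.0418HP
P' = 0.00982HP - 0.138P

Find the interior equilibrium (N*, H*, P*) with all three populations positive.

From dP/dt = 0: 0.00982H* = 0.138, so H* = 14.1.
From dN/dt = 0: 0.904(1 - N*/1060) = 0.00964·14.1, giving N* = 1060·(1 - 0.15) = 901.
From dH/dt = 0: 0.00388·901 - 0.232 = 0.0418P*, so P* = 3.26/0.0418 = 78.1.

N* ≈ 901, H* ≈ 14.1, P* ≈ 78.1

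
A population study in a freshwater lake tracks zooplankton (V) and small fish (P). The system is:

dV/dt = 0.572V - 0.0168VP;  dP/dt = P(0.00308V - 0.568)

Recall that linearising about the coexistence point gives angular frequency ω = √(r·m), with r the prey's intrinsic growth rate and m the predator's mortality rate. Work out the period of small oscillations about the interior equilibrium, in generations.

T ≈ 11 generations

Here r = 0.572 and m = 0.568, so r·m = 0.325.
ω = √0.325 = 0.57 per generation, hence T = 2π/ω ≈ 11 generations.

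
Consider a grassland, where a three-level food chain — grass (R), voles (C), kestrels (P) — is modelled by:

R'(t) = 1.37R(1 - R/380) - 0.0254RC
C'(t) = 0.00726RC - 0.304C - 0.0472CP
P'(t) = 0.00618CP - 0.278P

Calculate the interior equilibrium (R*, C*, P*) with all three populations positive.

R* ≈ 63.1, C* ≈ 45, P* ≈ 3.26

From dP/dt = 0: 0.00618C* = 0.278, so C* = 45.
From dR/dt = 0: 1.37(1 - R*/380) = 0.0254·45, giving R* = 380·(1 - 0.834) = 63.1.
From dC/dt = 0: 0.00726·63.1 - 0.304 = 0.0472P*, so P* = 0.154/0.0472 = 3.26.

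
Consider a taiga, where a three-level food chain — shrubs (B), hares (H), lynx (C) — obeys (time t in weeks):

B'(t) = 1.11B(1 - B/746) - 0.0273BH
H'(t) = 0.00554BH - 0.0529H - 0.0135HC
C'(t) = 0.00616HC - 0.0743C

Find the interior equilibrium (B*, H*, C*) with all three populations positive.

From dC/dt = 0: 0.00616H* = 0.0743, so H* = 12.1.
From dB/dt = 0: 1.11(1 - B*/746) = 0.0273·12.1, giving B* = 746·(1 - 0.297) = 525.
From dH/dt = 0: 0.00554·525 - 0.0529 = 0.0135C*, so C* = 2.85/0.0135 = 211.

B* ≈ 525, H* ≈ 12.1, C* ≈ 211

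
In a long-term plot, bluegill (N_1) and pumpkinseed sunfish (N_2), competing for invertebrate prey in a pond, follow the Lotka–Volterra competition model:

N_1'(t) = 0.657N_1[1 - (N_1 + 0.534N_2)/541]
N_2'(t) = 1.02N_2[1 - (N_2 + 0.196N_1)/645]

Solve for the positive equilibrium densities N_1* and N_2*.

Setting both brackets to zero gives the nullclines N_1 + 0.534N_2 = 541 and 0.196N_1 + N_2 = 645.
Substituting N_2 = 645 - 0.196N_1 into the first: N_1(1 - 0.534·0.196) = 541 - 0.534·645.
So N_1* = 197/0.895 = 220, and then N_2* = 645 - 0.196·220 = 602.

N_1* ≈ 220, N_2* ≈ 602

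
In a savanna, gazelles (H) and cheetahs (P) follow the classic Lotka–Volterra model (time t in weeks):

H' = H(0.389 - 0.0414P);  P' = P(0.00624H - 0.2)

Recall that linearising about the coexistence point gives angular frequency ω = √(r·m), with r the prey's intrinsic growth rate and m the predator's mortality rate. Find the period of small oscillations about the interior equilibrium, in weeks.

Here r = 0.389 and m = 0.2, so r·m = 0.0778.
ω = √0.0778 = 0.279 per week, hence T = 2π/ω ≈ 22.5 weeks.

T ≈ 22.5 weeks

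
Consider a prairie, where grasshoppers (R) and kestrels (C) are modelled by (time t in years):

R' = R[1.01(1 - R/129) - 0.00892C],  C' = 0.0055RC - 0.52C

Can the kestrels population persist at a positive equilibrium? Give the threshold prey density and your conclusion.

The predator equation gives dC/dt > 0 only when R > 0.52/0.0055 = 94.5.
Without the predator, R → K = 129. Since 129 > 94.5, the predator can invade and persist.

Threshold R = 94.5; K > 94.5, so yes, the predator persists.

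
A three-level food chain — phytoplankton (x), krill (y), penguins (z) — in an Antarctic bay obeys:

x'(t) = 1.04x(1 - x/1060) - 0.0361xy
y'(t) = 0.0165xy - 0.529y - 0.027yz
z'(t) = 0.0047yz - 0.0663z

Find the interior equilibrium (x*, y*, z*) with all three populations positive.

x* ≈ 541, y* ≈ 14.1, z* ≈ 311

From dz/dt = 0: 0.0047y* = 0.0663, so y* = 14.1.
From dx/dt = 0: 1.04(1 - x*/1060) = 0.0361·14.1, giving x* = 1060·(1 - 0.49) = 541.
From dy/dt = 0: 0.0165·541 - 0.529 = 0.027z*, so z* = 8.4/0.027 = 311.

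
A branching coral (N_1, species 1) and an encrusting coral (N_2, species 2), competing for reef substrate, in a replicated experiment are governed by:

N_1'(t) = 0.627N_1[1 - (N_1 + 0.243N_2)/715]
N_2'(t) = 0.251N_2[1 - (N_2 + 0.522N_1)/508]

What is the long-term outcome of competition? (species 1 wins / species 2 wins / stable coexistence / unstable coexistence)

Compare the nullcline intercepts: K1/α12 = 715/0.243 = 2940 > K2 = 508; K2/α21 = 508/0.522 = 973 > K1 = 715.
Since both inequalities hold, each species can invade when rare, so the interior equilibrium is stable.

stable coexistence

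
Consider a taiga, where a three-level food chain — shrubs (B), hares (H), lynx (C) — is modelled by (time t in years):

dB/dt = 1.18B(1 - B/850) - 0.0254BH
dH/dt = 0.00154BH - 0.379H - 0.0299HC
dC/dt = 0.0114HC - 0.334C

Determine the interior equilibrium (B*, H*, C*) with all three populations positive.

B* ≈ 314, H* ≈ 29.3, C* ≈ 3.49

From dC/dt = 0: 0.0114H* = 0.334, so H* = 29.3.
From dB/dt = 0: 1.18(1 - B*/850) = 0.0254·29.3, giving B* = 850·(1 - 0.631) = 314.
From dH/dt = 0: 0.00154·314 - 0.379 = 0.0299C*, so C* = 0.104/0.0299 = 3.49.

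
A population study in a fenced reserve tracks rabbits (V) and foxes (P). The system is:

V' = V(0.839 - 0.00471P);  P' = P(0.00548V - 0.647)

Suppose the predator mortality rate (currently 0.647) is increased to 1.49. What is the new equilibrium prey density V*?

V* ≈ 272

At the interior fixed point, setting dP/dt = 0 with P > 0 fixes V* = (predator death rate)/(VP coefficient) — independent of the other coefficients.
With the change, V* = 1.49/0.00548 = 272; it rises from 118.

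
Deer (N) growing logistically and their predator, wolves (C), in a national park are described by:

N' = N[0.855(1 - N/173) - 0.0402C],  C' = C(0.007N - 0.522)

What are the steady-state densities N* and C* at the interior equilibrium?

From dC/dt = 0 with C > 0: 0.007N* = 0.522, so N* = 74.6.
Substitute into dN/dt = 0: 0.855(1 - 74.6/173) = 0.0402C*.
The bracket is 0.569, giving C* = 0.486/0.0402 = 12.1.

N* ≈ 74.6, C* ≈ 12.1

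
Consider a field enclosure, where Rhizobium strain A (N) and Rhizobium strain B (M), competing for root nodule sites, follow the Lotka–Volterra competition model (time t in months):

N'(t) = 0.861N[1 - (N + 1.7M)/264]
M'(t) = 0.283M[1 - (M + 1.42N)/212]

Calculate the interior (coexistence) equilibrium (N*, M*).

N* ≈ 68.2, M* ≈ 115

Setting both brackets to zero gives the nullclines N + 1.7M = 264 and 1.42N + M = 212.
Substituting M = 212 - 1.42N into the first: N(1 - 1.7·1.42) = 264 - 1.7·212.
So N* = -96.4/-1.41 = 68.2, and then M* = 212 - 1.42·68.2 = 115.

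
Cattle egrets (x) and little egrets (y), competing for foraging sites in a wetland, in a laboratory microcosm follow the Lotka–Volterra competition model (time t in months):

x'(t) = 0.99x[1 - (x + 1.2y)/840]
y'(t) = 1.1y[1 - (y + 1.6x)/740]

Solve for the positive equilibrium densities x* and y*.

x* ≈ 52.2, y* ≈ 657

Setting both brackets to zero gives the nullclines x + 1.2y = 840 and 1.6x + y = 740.
Substituting y = 740 - 1.6x into the first: x(1 - 1.2·1.6) = 840 - 1.2·740.
So x* = -48/-0.92 = 52.2, and then y* = 740 - 1.6·52.2 = 657.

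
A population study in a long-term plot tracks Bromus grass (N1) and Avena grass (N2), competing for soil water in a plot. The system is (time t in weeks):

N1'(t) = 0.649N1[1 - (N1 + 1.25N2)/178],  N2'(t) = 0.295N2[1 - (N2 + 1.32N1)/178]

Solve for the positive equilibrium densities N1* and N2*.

N1* ≈ 68.5, N2* ≈ 87.6

Setting both brackets to zero gives the nullclines N1 + 1.25N2 = 178 and 1.32N1 + N2 = 178.
Substituting N2 = 178 - 1.32N1 into the first: N1(1 - 1.25·1.32) = 178 - 1.25·178.
So N1* = -44.5/-0.65 = 68.5, and then N2* = 178 - 1.32·68.5 = 87.6.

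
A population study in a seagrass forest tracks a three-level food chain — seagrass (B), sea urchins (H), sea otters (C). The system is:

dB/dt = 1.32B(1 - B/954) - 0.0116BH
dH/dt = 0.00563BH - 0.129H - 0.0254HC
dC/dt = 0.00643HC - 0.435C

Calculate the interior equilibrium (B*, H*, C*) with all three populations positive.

From dC/dt = 0: 0.00643H* = 0.435, so H* = 67.7.
From dB/dt = 0: 1.32(1 - B*/954) = 0.0116·67.7, giving B* = 954·(1 - 0.595) = 387.
From dH/dt = 0: 0.00563·387 - 0.129 = 0.0254C*, so C* = 2.05/0.0254 = 80.7.

B* ≈ 387, H* ≈ 67.7, C* ≈ 80.7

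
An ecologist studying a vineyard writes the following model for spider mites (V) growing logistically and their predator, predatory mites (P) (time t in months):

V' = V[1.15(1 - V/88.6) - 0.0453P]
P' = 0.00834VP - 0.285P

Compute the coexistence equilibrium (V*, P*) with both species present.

V* ≈ 34.2, P* ≈ 15.6

From dP/dt = 0 with P > 0: 0.00834V* = 0.285, so V* = 34.2.
Substitute into dV/dt = 0: 1.15(1 - 34.2/88.6) = 0.0453P*.
The bracket is 0.614, giving P* = 0.706/0.0453 = 15.6.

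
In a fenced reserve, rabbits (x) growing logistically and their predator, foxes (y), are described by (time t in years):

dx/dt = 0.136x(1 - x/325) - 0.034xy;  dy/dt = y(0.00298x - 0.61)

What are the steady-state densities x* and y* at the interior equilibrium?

From dy/dt = 0 with y > 0: 0.00298x* = 0.61, so x* = 205.
Substitute into dx/dt = 0: 0.136(1 - 205/325) = 0.034y*.
The bracket is 0.37, giving y* = 0.0503/0.034 = 1.48.

x* ≈ 205, y* ≈ 1.48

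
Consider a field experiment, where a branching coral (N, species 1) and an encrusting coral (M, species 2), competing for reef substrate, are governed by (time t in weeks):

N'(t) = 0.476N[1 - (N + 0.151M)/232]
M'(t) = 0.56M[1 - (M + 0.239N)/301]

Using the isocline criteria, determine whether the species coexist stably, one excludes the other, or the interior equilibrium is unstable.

stable coexistence

Compare the nullcline intercepts: K1/α12 = 232/0.151 = 1540 > K2 = 301; K2/α21 = 301/0.239 = 1260 > K1 = 232.
Since both inequalities hold, each species can invade when rare, so the interior equilibrium is stable.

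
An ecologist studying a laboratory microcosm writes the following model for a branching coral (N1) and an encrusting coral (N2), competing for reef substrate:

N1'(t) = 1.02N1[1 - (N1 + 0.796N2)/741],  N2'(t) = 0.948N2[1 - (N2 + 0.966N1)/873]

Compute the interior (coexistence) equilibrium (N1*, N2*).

N1* ≈ 199, N2* ≈ 680

Setting both brackets to zero gives the nullclines N1 + 0.796N2 = 741 and 0.966N1 + N2 = 873.
Substituting N2 = 873 - 0.966N1 into the first: N1(1 - 0.796·0.966) = 741 - 0.796·873.
So N1* = 46.1/0.231 = 199, and then N2* = 873 - 0.966·199 = 680.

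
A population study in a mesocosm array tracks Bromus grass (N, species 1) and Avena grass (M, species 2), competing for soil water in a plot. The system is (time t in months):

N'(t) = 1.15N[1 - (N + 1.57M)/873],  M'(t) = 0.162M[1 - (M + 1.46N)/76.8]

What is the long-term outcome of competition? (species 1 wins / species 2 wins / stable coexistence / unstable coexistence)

Compare the nullcline intercepts: K1/α12 = 873/1.57 = 556 > K2 = 76.8; K2/α21 = 76.8/1.46 = 52.6 < K1 = 873.
Since the inequalities point opposite ways, species 1 can invade but species 2 cannot.

species 1 excludes species 2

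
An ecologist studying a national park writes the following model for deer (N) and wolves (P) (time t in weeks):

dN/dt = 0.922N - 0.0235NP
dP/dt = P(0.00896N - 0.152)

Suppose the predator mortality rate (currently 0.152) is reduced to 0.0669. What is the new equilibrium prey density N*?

At the interior fixed point, setting dP/dt = 0 with P > 0 fixes N* = (predator death rate)/(NP coefficient) — independent of the other coefficients.
With the change, N* = 0.0669/0.00896 = 7.47; it falls from 17.

N* ≈ 7.47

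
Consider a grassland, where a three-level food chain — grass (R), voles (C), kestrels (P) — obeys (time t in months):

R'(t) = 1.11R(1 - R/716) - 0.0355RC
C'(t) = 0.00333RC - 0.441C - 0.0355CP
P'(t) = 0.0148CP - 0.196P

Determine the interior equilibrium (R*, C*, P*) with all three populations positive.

From dP/dt = 0: 0.0148C* = 0.196, so C* = 13.2.
From dR/dt = 0: 1.11(1 - R*/716) = 0.0355·13.2, giving R* = 716·(1 - 0.424) = 413.
From dC/dt = 0: 0.00333·413 - 0.441 = 0.0355P*, so P* = 0.933/0.0355 = 26.3.

R* ≈ 413, C* ≈ 13.2, P* ≈ 26.3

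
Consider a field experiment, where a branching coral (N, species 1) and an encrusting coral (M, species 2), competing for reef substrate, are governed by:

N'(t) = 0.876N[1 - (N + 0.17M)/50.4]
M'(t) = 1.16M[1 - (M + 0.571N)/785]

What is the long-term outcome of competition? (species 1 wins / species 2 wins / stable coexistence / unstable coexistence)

Compare the nullcline intercepts: K1/α12 = 50.4/0.17 = 296 < K2 = 785; K2/α21 = 785/0.571 = 1370 > K1 = 50.4.
Since the inequalities point opposite ways, species 2 can invade but species 1 cannot.

species 2 excludes species 1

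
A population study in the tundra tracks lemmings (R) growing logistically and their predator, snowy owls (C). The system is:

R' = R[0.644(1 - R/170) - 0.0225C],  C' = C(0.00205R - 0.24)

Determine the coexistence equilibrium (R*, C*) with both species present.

From dC/dt = 0 with C > 0: 0.00205R* = 0.24, so R* = 117.
Substitute into dR/dt = 0: 0.644(1 - 117/170) = 0.0225C*.
The bracket is 0.311, giving C* = 0.2/0.0225 = 8.91.

R* ≈ 117, C* ≈ 8.91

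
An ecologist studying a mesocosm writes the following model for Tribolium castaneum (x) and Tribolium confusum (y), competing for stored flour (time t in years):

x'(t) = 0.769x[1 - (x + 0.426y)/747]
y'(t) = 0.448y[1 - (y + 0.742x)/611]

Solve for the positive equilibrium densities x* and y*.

x* ≈ 712, y* ≈ 82.9

Setting both brackets to zero gives the nullclines x + 0.426y = 747 and 0.742x + y = 611.
Substituting y = 611 - 0.742x into the first: x(1 - 0.426·0.742) = 747 - 0.426·611.
So x* = 487/0.684 = 712, and then y* = 611 - 0.742·712 = 82.9.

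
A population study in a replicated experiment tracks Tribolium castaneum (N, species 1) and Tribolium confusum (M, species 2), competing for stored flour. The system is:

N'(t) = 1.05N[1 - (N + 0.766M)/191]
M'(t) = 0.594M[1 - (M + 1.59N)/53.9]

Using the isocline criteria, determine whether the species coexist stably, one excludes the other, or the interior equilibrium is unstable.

species 1 excludes species 2

Compare the nullcline intercepts: K1/α12 = 191/0.766 = 249 > K2 = 53.9; K2/α21 = 53.9/1.59 = 33.9 < K1 = 191.
Since the inequalities point opposite ways, species 1 can invade but species 2 cannot.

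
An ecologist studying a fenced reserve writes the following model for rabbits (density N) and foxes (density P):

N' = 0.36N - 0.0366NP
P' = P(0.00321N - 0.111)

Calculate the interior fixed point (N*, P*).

N* ≈ 34.6, P* ≈ 9.84

Set dP/dt = 0 with P > 0: 0.00321N - 0.111 = 0, so N* = 0.111/0.00321 = 34.6.
Set dN/dt = 0 with N > 0: 0.36 - 0.0366P = 0, so P* = 0.36/0.0366 = 9.84.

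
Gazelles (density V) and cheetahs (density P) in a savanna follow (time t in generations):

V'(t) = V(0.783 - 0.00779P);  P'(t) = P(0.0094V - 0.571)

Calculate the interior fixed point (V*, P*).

V* ≈ 60.7, P* ≈ 101

Set dP/dt = 0 with P > 0: 0.0094V - 0.571 = 0, so V* = 0.571/0.0094 = 60.7.
Set dV/dt = 0 with V > 0: 0.783 - 0.00779P = 0, so P* = 0.783/0.00779 = 101.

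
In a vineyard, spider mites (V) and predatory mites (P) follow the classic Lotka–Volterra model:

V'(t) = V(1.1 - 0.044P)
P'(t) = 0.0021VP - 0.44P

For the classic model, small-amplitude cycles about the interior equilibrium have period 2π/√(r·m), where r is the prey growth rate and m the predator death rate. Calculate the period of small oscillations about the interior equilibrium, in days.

T ≈ 9.03 days

Here r = 1.1 and m = 0.44, so r·m = 0.484.
ω = √0.484 = 0.696 per day, hence T = 2π/ω ≈ 9.03 days.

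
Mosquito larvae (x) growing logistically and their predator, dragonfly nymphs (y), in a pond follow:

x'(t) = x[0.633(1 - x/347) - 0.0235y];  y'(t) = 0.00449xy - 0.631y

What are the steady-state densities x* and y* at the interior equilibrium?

x* ≈ 141, y* ≈ 16

From dy/dt = 0 with y > 0: 0.00449x* = 0.631, so x* = 141.
Substitute into dx/dt = 0: 0.633(1 - 141/347) = 0.0235y*.
The bracket is 0.595, giving y* = 0.377/0.0235 = 16.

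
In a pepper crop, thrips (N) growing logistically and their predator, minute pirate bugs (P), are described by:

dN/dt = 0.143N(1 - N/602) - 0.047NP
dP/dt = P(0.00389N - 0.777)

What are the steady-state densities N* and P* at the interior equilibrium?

N* ≈ 200, P* ≈ 2.03

From dP/dt = 0 with P > 0: 0.00389N* = 0.777, so N* = 200.
Substitute into dN/dt = 0: 0.143(1 - 200/602) = 0.047P*.
The bracket is 0.668, giving P* = 0.0956/0.047 = 2.03.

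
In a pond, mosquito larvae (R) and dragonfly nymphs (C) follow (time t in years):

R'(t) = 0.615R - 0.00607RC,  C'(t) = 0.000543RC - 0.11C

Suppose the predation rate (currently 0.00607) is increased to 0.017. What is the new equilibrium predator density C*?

C* ≈ 36.2

At the interior fixed point, setting dR/dt = 0 with R > 0 fixes C* = (prey growth rate)/(RC coefficient) — independent of the other coefficients.
With the change, C* = 0.615/0.017 = 36.2; it falls from 101.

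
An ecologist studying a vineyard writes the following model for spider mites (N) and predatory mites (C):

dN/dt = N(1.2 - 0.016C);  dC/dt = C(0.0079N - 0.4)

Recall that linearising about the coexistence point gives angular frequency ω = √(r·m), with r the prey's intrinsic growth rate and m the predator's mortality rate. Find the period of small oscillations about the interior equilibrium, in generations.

T ≈ 9.07 generations

Here r = 1.2 and m = 0.4, so r·m = 0.48.
ω = √0.48 = 0.693 per generation, hence T = 2π/ω ≈ 9.07 generations.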